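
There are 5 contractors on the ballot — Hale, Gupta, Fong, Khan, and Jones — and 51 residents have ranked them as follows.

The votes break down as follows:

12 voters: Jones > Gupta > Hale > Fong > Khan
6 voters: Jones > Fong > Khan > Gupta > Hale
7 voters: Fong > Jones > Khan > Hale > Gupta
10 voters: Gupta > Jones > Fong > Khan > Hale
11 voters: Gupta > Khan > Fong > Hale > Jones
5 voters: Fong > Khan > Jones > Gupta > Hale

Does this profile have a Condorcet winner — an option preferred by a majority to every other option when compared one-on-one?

Yes

Head-to-head results (51 voters total):
Hale vs Gupta: Gupta wins 44–7.
Hale vs Fong: Fong wins 39–12.
Hale vs Khan: Khan wins 39–12.
Hale vs Jones: Jones wins 40–11.
Gupta vs Fong: Gupta wins 33–18.
Gupta vs Khan: Gupta wins 33–18.
Gupta vs Jones: Jones wins 30–21.
Fong vs Khan: Fong wins 40–11.
Fong vs Jones: Jones wins 28–23.
Khan vs Jones: Jones wins 35–16.
Jones beats each rival — Hale (40–11), Gupta (30–21), Fong (28–23), Khan (35–16) — so Jones is the Condorcet winner.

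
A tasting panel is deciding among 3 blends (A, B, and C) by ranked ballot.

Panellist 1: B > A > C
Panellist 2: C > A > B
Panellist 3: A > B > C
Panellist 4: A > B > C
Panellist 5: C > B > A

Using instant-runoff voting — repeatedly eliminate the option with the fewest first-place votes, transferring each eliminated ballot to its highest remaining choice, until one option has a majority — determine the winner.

A

Round 1: A 2, C 2, B 1. B has the fewest and is eliminated.
Round 2: A 3, C 2. A has a majority.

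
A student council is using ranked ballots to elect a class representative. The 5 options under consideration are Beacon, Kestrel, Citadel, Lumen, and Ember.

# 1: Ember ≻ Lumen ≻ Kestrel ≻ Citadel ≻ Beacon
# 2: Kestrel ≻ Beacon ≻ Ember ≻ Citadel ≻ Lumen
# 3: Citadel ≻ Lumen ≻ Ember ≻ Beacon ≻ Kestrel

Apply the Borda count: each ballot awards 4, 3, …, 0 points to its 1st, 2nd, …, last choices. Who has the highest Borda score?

Borda scores:
  Beacon: 0 + 3 + 1 = 4
  Kestrel: 2 + 4 + 0 = 6
  Citadel: 1 + 1 + 4 = 6
  Lumen: 3 + 0 + 3 = 6
  Ember: 4 + 2 + 2 = 8
Ember has the highest total.

Ember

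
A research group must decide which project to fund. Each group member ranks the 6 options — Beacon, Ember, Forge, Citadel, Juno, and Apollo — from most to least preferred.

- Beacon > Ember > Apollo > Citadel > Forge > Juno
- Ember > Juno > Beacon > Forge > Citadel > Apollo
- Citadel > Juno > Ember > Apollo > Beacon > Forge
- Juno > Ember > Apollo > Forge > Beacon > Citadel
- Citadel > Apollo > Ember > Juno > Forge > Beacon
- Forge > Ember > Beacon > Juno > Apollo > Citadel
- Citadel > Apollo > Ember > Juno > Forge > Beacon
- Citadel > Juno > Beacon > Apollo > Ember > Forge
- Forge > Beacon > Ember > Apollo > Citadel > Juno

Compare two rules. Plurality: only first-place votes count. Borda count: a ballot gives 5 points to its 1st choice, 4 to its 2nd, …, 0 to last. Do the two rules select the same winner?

Plurality first-place counts: Beacon 1, Ember 1, Forge 2, Citadel 4, Juno 1, Apollo 0 → Citadel.
Borda totals: Beacon 20, Ember 30, Forge 17, Citadel 24, Juno 23, Apollo 21 → Ember.
The two rules disagree: plurality picks Citadel, Borda picks Ember.

No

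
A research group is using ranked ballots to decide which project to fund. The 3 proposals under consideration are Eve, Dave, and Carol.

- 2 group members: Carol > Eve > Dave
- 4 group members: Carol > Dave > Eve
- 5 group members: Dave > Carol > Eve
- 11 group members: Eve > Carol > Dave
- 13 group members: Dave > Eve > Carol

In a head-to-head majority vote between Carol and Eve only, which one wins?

Ballots ranking Carol above Eve: 2+4+5 = 11.
Ballots ranking Eve above Carol: 11+13 = 24.
Eve wins the head-to-head, 24–11.

Eve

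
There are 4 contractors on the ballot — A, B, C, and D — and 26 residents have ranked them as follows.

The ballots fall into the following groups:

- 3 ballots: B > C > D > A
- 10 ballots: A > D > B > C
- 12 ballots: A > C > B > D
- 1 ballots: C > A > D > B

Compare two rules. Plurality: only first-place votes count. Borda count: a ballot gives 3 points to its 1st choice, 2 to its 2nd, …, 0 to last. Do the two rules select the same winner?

Yes

Plurality first-place counts: A 22, B 3, C 1, D 0 → A.
Borda totals: A 68, B 31, C 33, D 24 → A.
The two rules agree on A.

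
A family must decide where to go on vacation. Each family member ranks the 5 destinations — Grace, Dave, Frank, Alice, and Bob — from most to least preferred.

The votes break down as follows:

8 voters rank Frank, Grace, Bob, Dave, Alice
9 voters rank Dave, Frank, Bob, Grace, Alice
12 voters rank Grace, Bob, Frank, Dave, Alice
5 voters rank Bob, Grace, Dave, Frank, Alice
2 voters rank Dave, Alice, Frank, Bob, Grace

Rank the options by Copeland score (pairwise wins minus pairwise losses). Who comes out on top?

Frank

Pairwise results:
  Grace vs Dave: Grace wins 25–11.
  Grace vs Frank: Frank wins 19–17.
  Grace vs Alice: Grace wins 34–2.
  Grace vs Bob: Grace wins 20–16.
  Dave vs Frank: Frank wins 20–16.
  Dave vs Alice: Dave wins 36–0.
  Dave vs Bob: Bob wins 25–11.
  Frank vs Alice: Frank wins 34–2.
  Frank vs Bob: Frank wins 19–17.
  Alice vs Bob: Bob wins 34–2.
Copeland scores (wins − losses):
  Grace: 3 − 1 = 2
  Dave: 1 − 3 = -2
  Frank: 4 − 0 = 4
  Alice: 0 − 4 = -4
  Bob: 2 − 2 = 0
Frank has the best Copeland score.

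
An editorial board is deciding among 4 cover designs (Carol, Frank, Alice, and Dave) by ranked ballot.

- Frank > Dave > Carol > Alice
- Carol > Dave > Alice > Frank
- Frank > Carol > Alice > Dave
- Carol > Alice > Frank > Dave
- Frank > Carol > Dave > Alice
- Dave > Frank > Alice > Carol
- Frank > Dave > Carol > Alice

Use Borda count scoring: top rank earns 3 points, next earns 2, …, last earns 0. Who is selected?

Borda scores:
  Carol: 1 + 3 + 2 + 3 + 2 + 0 + 1 = 12
  Frank: 3 + 0 + 3 + 1 + 3 + 2 + 3 = 15
  Alice: 0 + 1 + 1 + 2 + 0 + 1 + 0 = 5
  Dave: 2 + 2 + 0 + 0 + 1 + 3 + 2 = 10
Frank has the highest total.

Frank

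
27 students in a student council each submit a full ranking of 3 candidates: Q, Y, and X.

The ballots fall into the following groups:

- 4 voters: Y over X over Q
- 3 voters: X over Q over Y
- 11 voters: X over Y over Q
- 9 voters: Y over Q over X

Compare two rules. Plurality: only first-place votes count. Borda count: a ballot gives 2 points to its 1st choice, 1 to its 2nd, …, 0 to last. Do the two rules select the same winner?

No

Plurality first-place counts: Q 0, Y 13, X 14 → X.
Borda totals: Q 12, Y 37, X 32 → Y.
The two rules disagree: plurality picks X, Borda picks Y.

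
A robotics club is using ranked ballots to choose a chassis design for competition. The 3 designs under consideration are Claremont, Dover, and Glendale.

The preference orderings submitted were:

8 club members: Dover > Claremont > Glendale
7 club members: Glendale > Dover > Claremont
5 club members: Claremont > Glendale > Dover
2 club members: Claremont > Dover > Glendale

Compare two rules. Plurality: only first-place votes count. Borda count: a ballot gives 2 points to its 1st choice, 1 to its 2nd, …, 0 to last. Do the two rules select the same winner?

Yes

Plurality first-place counts: Claremont 7, Dover 8, Glendale 7 → Dover.
Borda totals: Claremont 22, Dover 25, Glendale 19 → Dover.
The two rules agree on Dover.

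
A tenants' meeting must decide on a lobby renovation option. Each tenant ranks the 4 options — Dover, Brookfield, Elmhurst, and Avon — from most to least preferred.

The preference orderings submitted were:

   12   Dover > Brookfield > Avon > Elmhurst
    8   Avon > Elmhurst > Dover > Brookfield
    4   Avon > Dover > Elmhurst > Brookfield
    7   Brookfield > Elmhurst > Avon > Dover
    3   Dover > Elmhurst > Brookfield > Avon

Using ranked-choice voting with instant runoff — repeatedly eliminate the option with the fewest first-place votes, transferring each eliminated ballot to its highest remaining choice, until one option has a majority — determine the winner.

Avon

Round 1: Dover 15, Avon 12, Brookfield 7, Elmhurst 0. Elmhurst has the fewest and is eliminated.
Round 2: Dover 15, Avon 12, Brookfield 7. Brookfield has the fewest and is eliminated.
Round 3: Avon 19, Dover 15. Avon has a majority.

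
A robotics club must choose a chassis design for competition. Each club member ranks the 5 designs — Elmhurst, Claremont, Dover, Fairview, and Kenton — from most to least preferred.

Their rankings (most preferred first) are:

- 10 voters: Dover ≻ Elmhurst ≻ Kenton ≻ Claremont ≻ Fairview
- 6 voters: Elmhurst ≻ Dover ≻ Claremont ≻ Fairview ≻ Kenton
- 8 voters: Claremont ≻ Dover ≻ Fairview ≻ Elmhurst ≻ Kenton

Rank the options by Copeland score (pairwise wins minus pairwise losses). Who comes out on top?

Dover

Pairwise results:
  Elmhurst vs Claremont: Elmhurst wins 16–8.
  Elmhurst vs Dover: Dover wins 18–6.
  Elmhurst vs Fairview: Elmhurst wins 16–8.
  Elmhurst vs Kenton: Elmhurst wins 24–0.
  Claremont vs Dover: Dover wins 16–8.
  Claremont vs Fairview: Claremont wins 24–0.
  Claremont vs Kenton: Claremont wins 14–10.
  Dover vs Fairview: Dover wins 24–0.
  Dover vs Kenton: Dover wins 24–0.
  Fairview vs Kenton: Fairview wins 14–10.
Copeland scores (wins − losses):
  Elmhurst: 3 − 1 = 2
  Claremont: 2 − 2 = 0
  Dover: 4 − 0 = 4
  Fairview: 1 − 3 = -2
  Kenton: 0 − 4 = -4
Dover has the best Copeland score.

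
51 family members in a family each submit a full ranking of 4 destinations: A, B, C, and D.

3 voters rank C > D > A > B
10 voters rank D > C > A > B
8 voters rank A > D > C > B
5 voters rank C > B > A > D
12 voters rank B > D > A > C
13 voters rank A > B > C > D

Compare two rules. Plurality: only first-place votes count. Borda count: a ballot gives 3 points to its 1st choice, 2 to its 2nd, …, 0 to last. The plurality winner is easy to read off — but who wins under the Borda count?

Plurality first-place counts: A 21, B 12, C 8, D 10 → A.
Borda totals: A 93, B 72, C 65, D 76 → A.

A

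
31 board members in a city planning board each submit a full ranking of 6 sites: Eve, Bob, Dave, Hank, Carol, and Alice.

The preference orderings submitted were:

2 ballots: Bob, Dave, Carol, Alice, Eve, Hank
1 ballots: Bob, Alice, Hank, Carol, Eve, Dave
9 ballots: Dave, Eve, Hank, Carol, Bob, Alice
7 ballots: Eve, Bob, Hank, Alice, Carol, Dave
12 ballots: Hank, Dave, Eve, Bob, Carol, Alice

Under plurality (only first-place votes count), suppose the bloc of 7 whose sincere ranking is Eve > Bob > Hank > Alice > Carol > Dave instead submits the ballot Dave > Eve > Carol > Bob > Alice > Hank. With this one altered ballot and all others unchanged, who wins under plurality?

First-place totals with the altered ballot: Eve 0, Bob 3, Dave 16, Hank 12, Carol 0, Alice 0.
The switch changes the winner from Hank to Dave.

Dave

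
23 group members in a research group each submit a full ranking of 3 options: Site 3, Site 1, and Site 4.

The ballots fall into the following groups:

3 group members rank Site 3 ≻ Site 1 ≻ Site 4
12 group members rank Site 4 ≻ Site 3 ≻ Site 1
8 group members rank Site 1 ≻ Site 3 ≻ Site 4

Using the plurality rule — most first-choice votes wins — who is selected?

First-place vote totals:
  Site 3: 3
  Site 1: 8
  Site 4: 12
Site 4 has the most first-place votes.

Site 4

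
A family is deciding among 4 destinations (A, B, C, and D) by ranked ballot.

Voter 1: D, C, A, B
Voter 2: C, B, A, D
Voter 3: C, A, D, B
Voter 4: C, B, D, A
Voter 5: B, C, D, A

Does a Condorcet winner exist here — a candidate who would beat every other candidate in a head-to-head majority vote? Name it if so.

Head-to-head results (5 voters total):
A vs B: B wins 3–2.
A vs C: C wins 5–0.
A vs D: D wins 3–2.
B vs C: C wins 4–1.
B vs D: B wins 3–2.
C vs D: C wins 4–1.
C beats each rival — A (5–0), B (4–1), D (4–1) — so C is the Condorcet winner.

C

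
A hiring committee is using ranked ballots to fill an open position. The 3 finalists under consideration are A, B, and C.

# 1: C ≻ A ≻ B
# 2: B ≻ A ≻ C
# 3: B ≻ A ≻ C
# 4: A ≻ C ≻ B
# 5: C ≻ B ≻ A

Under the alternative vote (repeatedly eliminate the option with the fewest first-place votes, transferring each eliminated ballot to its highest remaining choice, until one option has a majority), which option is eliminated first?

A

Round 1: B 2, C 2, A 1. A has the fewest and is eliminated.
Round 2: C 3, B 2. C has a majority.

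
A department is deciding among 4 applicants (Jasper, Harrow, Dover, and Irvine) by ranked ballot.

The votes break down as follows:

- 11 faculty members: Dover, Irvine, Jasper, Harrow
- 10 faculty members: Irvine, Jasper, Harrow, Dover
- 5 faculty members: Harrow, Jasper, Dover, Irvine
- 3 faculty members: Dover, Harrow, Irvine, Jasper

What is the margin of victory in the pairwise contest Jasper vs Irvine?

Ballots ranking Jasper above Irvine: 5.
Ballots ranking Irvine above Jasper: 11+10+3 = 24.
Irvine wins 24–5, a margin of 19.

19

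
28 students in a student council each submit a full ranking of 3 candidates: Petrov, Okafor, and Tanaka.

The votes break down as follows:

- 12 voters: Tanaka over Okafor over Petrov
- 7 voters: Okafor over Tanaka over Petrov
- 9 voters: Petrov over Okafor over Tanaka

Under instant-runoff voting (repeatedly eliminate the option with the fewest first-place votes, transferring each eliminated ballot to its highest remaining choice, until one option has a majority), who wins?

Tanaka

Round 1: Tanaka 12, Petrov 9, Okafor 7. Okafor has the fewest and is eliminated.
Round 2: Tanaka 19, Petrov 9. Tanaka has a majority.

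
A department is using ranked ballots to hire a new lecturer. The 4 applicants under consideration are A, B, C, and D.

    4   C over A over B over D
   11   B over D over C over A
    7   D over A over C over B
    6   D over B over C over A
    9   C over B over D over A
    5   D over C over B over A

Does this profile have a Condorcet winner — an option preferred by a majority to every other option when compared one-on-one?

No

Head-to-head results (42 voters total):
A vs B: B wins 31–11.
A vs C: C wins 35–7.
A vs D: D wins 38–4.
B vs C: C wins 25–17.
B vs D: B wins 24–18.
C vs D: D wins 29–13.
No candidate beats all others: B beats D beats C beats B, a majority cycle.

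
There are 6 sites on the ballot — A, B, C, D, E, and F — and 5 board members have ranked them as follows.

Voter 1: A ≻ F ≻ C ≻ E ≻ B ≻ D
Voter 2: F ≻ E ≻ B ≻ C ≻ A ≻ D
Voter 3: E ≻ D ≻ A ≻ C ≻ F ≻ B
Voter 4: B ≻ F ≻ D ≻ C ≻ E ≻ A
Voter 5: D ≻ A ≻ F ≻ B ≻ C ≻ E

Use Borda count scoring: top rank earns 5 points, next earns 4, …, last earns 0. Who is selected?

F

Borda scores:
  A: 5 + 1 + 3 + 0 + 4 = 13
  B: 1 + 3 + 0 + 5 + 2 = 11
  C: 3 + 2 + 2 + 2 + 1 = 10
  D: 0 + 0 + 4 + 3 + 5 = 12
  E: 2 + 4 + 5 + 1 + 0 = 12
  F: 4 + 5 + 1 + 4 + 3 = 17
F has the highest total.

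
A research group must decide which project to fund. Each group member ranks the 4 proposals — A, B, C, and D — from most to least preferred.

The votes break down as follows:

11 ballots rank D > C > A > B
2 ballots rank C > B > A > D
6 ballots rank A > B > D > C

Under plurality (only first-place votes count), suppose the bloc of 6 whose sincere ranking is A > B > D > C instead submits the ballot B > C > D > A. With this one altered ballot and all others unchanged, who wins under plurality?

First-place totals with the altered ballot: A 0, B 6, C 2, D 11.
The winner is unchanged: still D.

D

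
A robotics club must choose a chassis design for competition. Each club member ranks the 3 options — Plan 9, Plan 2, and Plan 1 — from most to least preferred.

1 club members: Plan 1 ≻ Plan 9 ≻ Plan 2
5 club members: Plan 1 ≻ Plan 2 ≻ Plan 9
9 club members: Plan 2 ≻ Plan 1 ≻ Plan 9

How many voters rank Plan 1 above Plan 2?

6

Ballots ranking Plan 1 above Plan 2: 1+5 = 6.
Ballots ranking Plan 2 above Plan 1: 9.
So 6 of 15 voters prefer Plan 1 to Plan 2.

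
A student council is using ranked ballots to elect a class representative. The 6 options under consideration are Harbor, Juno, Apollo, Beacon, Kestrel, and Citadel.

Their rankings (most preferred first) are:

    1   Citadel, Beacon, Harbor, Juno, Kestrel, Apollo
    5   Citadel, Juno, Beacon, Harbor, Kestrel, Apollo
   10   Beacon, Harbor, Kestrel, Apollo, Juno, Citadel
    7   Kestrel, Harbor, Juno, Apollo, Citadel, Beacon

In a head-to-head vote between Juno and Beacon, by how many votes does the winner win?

Ballots ranking Juno above Beacon: 5+7 = 12.
Ballots ranking Beacon above Juno: 1+10 = 11.
Juno wins 12–11, a margin of 1.

1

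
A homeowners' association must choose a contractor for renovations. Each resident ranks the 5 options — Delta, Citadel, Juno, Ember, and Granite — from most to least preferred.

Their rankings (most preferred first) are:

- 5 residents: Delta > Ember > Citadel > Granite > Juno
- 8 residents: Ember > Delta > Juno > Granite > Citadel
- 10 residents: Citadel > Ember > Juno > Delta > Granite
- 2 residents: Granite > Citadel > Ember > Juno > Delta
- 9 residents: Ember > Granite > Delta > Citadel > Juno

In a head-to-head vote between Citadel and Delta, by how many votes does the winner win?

Ballots ranking Citadel above Delta: 10+2 = 12.
Ballots ranking Delta above Citadel: 5+8+9 = 22.
Delta wins 22–12, a margin of 10.

10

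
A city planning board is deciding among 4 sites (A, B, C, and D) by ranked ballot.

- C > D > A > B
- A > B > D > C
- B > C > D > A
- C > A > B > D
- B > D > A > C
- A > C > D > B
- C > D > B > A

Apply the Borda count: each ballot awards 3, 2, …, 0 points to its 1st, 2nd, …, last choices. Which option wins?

Borda scores:
  A: 1 + 3 + 0 + 2 + 1 + 3 + 0 = 10
  B: 0 + 2 + 3 + 1 + 3 + 0 + 1 = 10
  C: 3 + 0 + 2 + 3 + 0 + 2 + 3 = 13
  D: 2 + 1 + 1 + 0 + 2 + 1 + 2 = 9
C has the highest total.

C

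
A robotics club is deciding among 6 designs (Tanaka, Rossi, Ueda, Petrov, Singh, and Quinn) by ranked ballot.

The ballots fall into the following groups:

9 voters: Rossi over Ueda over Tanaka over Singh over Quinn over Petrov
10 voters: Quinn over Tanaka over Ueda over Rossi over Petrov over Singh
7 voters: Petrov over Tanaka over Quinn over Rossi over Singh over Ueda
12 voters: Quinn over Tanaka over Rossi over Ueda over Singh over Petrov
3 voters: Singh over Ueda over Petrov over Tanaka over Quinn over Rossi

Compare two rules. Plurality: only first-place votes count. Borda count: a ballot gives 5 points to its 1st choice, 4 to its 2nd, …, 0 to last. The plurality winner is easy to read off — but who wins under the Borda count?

Plurality first-place counts: Tanaka 0, Rossi 9, Ueda 0, Petrov 7, Singh 3, Quinn 22 → Quinn.
Borda totals: Tanaka 149, Rossi 115, Ueda 102, Petrov 54, Singh 52, Quinn 143 → Tanaka.

Tanaka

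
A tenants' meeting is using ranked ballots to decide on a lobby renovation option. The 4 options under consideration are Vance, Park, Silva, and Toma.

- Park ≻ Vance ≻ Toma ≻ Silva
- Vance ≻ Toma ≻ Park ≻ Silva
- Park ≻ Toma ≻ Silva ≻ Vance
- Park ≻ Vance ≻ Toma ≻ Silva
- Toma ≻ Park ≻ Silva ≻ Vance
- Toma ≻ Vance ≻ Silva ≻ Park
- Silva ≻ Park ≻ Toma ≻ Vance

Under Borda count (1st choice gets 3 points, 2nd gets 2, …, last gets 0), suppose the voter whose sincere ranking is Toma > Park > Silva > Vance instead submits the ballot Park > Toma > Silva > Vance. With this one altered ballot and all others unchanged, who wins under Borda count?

Borda totals with the altered ballot: Vance 9, Park 15, Silva 6, Toma 12.
The winner is unchanged: still Park.

Park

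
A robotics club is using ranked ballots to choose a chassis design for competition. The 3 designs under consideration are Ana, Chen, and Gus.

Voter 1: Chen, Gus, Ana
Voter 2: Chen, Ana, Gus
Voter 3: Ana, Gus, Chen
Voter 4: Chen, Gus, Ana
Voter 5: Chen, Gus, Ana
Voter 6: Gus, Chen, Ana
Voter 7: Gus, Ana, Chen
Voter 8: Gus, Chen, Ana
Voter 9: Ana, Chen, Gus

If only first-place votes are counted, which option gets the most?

Chen

First-place vote totals:
  Ana: 2
  Chen: 4
  Gus: 3
Chen has the most first-place votes.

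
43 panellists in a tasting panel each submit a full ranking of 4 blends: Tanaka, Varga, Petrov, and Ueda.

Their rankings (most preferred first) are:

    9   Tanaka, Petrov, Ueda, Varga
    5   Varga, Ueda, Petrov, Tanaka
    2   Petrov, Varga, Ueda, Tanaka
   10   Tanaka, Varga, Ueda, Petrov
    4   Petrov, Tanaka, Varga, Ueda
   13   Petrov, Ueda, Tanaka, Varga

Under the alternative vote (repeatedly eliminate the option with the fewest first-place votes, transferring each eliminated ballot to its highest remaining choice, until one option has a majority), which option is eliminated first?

Round 1: Tanaka 19, Petrov 19, Varga 5, Ueda 0. Ueda has the fewest and is eliminated.
Round 2: Tanaka 19, Petrov 19, Varga 5. Varga has the fewest and is eliminated.
Round 3: Petrov 24, Tanaka 19. Petrov has a majority.

Ueda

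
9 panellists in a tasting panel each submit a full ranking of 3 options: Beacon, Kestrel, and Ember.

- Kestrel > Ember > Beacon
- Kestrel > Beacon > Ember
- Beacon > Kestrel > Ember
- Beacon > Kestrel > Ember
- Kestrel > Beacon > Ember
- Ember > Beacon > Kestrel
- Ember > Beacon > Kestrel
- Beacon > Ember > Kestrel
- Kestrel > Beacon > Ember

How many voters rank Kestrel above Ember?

Ballots ranking Kestrel above Ember: 6.
Ballots ranking Ember above Kestrel: 3.
So 6 of 9 voters prefer Kestrel to Ember.

6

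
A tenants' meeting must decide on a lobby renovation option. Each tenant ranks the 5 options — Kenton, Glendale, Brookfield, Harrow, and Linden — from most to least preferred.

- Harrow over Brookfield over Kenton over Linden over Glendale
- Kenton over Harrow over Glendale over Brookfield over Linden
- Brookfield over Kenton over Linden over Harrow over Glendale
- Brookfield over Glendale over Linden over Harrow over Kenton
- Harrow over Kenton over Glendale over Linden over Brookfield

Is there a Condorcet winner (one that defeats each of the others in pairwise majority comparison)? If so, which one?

Harrow

Head-to-head results (5 voters total):
Kenton vs Glendale: Kenton wins 4–1.
Kenton vs Brookfield: Brookfield wins 3–2.
Kenton vs Harrow: Harrow wins 3–2.
Kenton vs Linden: Kenton wins 4–1.
Glendale vs Brookfield: Brookfield wins 3–2.
Glendale vs Harrow: Harrow wins 4–1.
Glendale vs Linden: Glendale wins 3–2.
Brookfield vs Harrow: Harrow wins 3–2.
Brookfield vs Linden: Brookfield wins 4–1.
Harrow vs Linden: Harrow wins 3–2.
Harrow beats each rival — Kenton (3–2), Glendale (4–1), Brookfield (3–2), Linden (3–2) — so Harrow is the Condorcet winner.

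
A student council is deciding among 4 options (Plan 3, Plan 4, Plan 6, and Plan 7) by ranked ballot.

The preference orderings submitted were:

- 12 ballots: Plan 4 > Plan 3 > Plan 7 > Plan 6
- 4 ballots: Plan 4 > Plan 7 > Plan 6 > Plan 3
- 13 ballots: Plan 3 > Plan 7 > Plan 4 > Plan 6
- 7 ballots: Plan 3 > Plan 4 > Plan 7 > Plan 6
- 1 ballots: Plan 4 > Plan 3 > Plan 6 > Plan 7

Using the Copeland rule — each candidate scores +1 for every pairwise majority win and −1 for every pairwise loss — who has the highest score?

Plan 3

Pairwise results:
  Plan 3 vs Plan 4: Plan 3 wins 20–17.
  Plan 3 vs Plan 6: Plan 3 wins 33–4.
  Plan 3 vs Plan 7: Plan 3 wins 33–4.
  Plan 4 vs Plan 6: Plan 4 wins 37–0.
  Plan 4 vs Plan 7: Plan 4 wins 24–13.
  Plan 6 vs Plan 7: Plan 7 wins 36–1.
Copeland scores (wins − losses):
  Plan 3: 3 − 0 = 3
  Plan 4: 2 − 1 = 1
  Plan 6: 0 − 3 = -3
  Plan 7: 1 − 2 = -1
Plan 3 has the best Copeland score.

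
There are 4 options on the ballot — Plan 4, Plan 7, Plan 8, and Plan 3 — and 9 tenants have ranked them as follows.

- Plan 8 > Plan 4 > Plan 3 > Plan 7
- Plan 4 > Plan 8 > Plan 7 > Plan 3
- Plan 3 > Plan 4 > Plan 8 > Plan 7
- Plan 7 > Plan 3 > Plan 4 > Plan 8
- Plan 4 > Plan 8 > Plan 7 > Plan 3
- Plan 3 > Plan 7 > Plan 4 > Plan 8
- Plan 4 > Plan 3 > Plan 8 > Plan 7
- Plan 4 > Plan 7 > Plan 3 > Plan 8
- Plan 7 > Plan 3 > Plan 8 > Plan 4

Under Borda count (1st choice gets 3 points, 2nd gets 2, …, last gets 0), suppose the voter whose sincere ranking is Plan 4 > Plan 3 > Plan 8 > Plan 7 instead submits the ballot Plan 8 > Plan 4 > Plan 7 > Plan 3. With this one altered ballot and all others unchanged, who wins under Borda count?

Plan 4

Borda totals with the altered ballot: Plan 4 17, Plan 7 13, Plan 8 12, Plan 3 12.
The winner is unchanged: still Plan 4.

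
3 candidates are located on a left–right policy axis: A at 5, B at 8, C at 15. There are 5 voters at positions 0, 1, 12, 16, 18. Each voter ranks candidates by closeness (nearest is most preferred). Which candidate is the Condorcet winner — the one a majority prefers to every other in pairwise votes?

C

With single-peaked preferences on a line, the Condorcet winner is the candidate closest to the median voter.
The median voter (position 12) is closest to C at 15.
Check: C vs A — voters closer to C: 3 of 5.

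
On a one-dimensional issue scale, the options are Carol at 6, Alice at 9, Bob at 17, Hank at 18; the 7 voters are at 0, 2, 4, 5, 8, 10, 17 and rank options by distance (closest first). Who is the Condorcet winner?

Carol

With single-peaked preferences on a line, the Condorcet winner is the candidate closest to the median voter.
The median voter (position 5) is closest to Carol at 6.
Check: Carol vs Alice — voters closer to Carol: 4 of 7.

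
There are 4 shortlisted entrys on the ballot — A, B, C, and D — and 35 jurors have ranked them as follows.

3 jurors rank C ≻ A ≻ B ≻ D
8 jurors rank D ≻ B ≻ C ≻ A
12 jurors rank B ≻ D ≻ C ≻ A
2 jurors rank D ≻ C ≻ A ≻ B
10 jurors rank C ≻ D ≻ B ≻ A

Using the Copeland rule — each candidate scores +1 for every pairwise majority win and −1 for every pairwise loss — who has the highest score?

Pairwise results:
  A vs B: B wins 30–5.
  A vs C: C wins 35–0.
  A vs D: D wins 32–3.
  B vs C: B wins 20–15.
  B vs D: D wins 20–15.
  C vs D: D wins 22–13.
Copeland scores (wins − losses):
  A: 0 − 3 = -3
  B: 2 − 1 = 1
  C: 1 − 2 = -1
  D: 3 − 0 = 3
D has the best Copeland score.

D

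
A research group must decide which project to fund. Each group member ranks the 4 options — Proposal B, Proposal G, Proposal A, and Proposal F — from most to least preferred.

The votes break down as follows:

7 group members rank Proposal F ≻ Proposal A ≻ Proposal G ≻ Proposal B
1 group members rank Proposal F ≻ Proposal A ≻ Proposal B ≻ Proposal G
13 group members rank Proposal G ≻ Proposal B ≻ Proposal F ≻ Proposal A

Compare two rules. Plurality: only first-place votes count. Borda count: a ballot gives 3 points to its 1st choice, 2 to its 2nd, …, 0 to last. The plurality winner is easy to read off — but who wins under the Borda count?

Plurality first-place counts: Proposal B 0, Proposal G 13, Proposal A 0, Proposal F 8 → Proposal G.
Borda totals: Proposal B 27, Proposal G 46, Proposal A 16, Proposal F 37 → Proposal G.

Proposal G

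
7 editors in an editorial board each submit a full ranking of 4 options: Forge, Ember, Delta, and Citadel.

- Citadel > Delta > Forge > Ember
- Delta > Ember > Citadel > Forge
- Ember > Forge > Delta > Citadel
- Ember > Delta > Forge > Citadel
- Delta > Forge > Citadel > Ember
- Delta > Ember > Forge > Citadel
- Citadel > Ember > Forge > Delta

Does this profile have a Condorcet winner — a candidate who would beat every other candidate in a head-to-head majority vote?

Head-to-head results (7 voters total):
Forge vs Ember: Ember wins 5–2.
Forge vs Delta: Delta wins 5–2.
Forge vs Citadel: Forge wins 4–3.
Ember vs Delta: Delta wins 4–3.
Ember vs Citadel: Ember wins 4–3.
Delta vs Citadel: Delta wins 5–2.
Delta beats each rival — Forge (5–2), Ember (4–3), Citadel (5–2) — so Delta is the Condorcet winner.

Yes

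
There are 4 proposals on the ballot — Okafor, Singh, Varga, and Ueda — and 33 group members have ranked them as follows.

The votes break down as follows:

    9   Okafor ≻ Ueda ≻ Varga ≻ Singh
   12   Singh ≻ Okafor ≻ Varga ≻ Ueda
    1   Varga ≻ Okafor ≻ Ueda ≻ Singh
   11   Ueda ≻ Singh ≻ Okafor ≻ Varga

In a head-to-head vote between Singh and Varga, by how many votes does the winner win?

13

Ballots ranking Singh above Varga: 12+11 = 23.
Ballots ranking Varga above Singh: 9+1 = 10.
Singh wins 23–10, a margin of 13.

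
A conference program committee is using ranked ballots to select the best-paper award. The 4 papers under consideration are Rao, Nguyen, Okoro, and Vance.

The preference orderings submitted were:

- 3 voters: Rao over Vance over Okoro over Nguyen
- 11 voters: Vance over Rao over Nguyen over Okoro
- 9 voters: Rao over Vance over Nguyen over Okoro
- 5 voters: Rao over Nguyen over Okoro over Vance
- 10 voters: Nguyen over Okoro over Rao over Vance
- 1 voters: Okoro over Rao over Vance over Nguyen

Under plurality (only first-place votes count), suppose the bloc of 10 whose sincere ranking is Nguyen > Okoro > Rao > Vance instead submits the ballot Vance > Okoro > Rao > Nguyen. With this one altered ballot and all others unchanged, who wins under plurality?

First-place totals with the altered ballot: Rao 17, Nguyen 0, Okoro 1, Vance 21.
The switch changes the winner from Rao to Vance.

Vance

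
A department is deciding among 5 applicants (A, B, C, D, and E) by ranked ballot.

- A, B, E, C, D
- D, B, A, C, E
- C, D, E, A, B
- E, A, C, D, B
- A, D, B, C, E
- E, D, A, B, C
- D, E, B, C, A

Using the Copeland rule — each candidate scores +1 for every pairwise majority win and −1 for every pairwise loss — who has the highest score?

D

Pairwise results:
  A vs B: A wins 5–2.
  A vs C: A wins 5–2.
  A vs D: D wins 4–3.
  A vs E: E wins 4–3.
  B vs C: B wins 5–2.
  B vs D: D wins 6–1.
  B vs E: E wins 4–3.
  C vs D: D wins 4–3.
  C vs E: E wins 4–3.
  D vs E: D wins 4–3.
Copeland scores (wins − losses):
  A: 2 − 2 = 0
  B: 1 − 3 = -2
  C: 0 − 4 = -4
  D: 4 − 0 = 4
  E: 3 − 1 = 2
D has the best Copeland score.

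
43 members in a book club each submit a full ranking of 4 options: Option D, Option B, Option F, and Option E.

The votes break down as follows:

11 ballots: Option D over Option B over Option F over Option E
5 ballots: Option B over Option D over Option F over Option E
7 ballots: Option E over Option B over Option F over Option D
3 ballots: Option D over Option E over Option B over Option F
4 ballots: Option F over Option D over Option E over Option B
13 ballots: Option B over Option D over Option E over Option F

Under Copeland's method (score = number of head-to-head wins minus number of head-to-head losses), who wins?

Option B

Pairwise results:
  Option D vs Option B: Option B wins 25–18.
  Option D vs Option F: Option D wins 32–11.
  Option D vs Option E: Option D wins 36–7.
  Option B vs Option F: Option B wins 39–4.
  Option B vs Option E: Option B wins 29–14.
  Option F vs Option E: Option E wins 23–20.
Copeland scores (wins − losses):
  Option D: 2 − 1 = 1
  Option B: 3 − 0 = 3
  Option F: 0 − 3 = -3
  Option E: 1 − 2 = -1
Option B has the best Copeland score.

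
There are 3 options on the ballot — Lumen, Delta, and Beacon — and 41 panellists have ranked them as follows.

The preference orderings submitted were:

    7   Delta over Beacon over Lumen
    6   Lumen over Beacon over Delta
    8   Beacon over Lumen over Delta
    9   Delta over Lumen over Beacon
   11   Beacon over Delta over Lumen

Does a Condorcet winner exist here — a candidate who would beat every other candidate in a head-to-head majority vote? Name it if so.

Beacon

Head-to-head results (41 voters total):
Lumen vs Delta: Delta wins 27–14.
Lumen vs Beacon: Beacon wins 26–15.
Delta vs Beacon: Beacon wins 25–16.
Beacon beats each rival — Lumen (26–15), Delta (25–16) — so Beacon is the Condorcet winner.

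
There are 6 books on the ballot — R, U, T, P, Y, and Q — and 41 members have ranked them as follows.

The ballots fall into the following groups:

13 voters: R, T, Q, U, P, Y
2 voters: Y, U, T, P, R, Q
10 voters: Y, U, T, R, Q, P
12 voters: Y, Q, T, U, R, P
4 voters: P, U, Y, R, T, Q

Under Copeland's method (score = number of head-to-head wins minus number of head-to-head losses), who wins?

Y

Pairwise results:
  R vs U: U wins 28–13.
  R vs T: T wins 24–17.
  R vs P: R wins 35–6.
  R vs Y: Y wins 28–13.
  R vs Q: R wins 29–12.
  U vs T: T wins 25–16.
  U vs P: U wins 37–4.
  U vs Y: Y wins 24–17.
  U vs Q: Q wins 25–16.
  T vs P: T wins 37–4.
  T vs Y: Y wins 28–13.
  T vs Q: T wins 29–12.
  P vs Y: Y wins 24–17.
  P vs Q: Q wins 35–6.
  Y vs Q: Y wins 28–13.
Copeland scores (wins − losses):
  R: 2 − 3 = -1
  U: 2 − 3 = -1
  T: 4 − 1 = 3
  P: 0 − 5 = -5
  Y: 5 − 0 = 5
  Q: 2 − 3 = -1
Y has the best Copeland score.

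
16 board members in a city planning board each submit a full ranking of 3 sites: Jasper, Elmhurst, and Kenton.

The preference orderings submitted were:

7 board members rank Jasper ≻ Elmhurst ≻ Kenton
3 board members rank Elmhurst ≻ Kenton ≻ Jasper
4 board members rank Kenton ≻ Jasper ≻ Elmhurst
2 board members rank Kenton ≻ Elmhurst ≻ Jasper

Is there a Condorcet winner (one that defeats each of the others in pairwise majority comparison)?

No

Head-to-head results (16 voters total):
Jasper vs Elmhurst: Jasper wins 11–5.
Jasper vs Kenton: Kenton wins 9–7.
Elmhurst vs Kenton: Elmhurst wins 10–6.
No candidate beats all others: Jasper beats Elmhurst beats Kenton beats Jasper, a majority cycle.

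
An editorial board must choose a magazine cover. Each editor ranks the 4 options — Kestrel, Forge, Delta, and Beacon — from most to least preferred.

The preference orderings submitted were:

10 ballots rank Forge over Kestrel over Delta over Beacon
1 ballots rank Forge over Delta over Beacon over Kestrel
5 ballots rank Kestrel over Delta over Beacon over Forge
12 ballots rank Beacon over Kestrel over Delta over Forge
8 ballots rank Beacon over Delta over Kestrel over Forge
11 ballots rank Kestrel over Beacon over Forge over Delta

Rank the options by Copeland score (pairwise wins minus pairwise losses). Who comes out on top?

Kestrel

Pairwise results:
  Kestrel vs Forge: Kestrel wins 36–11.
  Kestrel vs Delta: Kestrel wins 38–9.
  Kestrel vs Beacon: Kestrel wins 26–21.
  Forge vs Delta: Delta wins 25–22.
  Forge vs Beacon: Beacon wins 36–11.
  Delta vs Beacon: Beacon wins 31–16.
Copeland scores (wins − losses):
  Kestrel: 3 − 0 = 3
  Forge: 0 − 3 = -3
  Delta: 1 − 2 = -1
  Beacon: 2 − 1 = 1
Kestrel has the best Copeland score.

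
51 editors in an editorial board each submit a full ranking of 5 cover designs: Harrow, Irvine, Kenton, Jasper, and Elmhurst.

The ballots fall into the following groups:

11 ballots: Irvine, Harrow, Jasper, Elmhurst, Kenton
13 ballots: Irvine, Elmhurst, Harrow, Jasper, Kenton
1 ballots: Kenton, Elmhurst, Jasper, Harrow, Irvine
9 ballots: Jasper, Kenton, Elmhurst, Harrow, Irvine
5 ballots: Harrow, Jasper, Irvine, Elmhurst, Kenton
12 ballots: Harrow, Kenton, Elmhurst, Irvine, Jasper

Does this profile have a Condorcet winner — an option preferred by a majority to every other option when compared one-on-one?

Head-to-head results (51 voters total):
Harrow vs Irvine: Harrow wins 27–24.
Harrow vs Kenton: Harrow wins 41–10.
Harrow vs Jasper: Harrow wins 41–10.
Harrow vs Elmhurst: Harrow wins 28–23.
Irvine vs Kenton: Irvine wins 29–22.
Irvine vs Jasper: Irvine wins 36–15.
Irvine vs Elmhurst: Irvine wins 29–22.
Kenton vs Jasper: Jasper wins 38–13.
Kenton vs Elmhurst: Elmhurst wins 29–22.
Jasper vs Elmhurst: Elmhurst wins 26–25.
Harrow beats each rival — Irvine (27–24), Kenton (41–10), Jasper (41–10), Elmhurst (28–23) — so Harrow is the Condorcet winner.

Yes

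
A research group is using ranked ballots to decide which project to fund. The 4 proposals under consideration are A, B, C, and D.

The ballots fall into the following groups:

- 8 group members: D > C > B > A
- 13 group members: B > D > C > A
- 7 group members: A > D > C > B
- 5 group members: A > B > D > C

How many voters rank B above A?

21

Ballots ranking B above A: 8+13 = 21.
Ballots ranking A above B: 7+5 = 12.
So 21 of 33 voters prefer B to A.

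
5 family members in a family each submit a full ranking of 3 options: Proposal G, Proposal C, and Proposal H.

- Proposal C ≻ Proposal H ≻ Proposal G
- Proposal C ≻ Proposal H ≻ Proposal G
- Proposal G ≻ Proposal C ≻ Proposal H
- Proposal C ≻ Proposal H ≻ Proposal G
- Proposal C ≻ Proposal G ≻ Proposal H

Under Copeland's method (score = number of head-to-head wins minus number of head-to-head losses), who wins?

Proposal C

Pairwise results:
  Proposal G vs Proposal C: Proposal C wins 4–1.
  Proposal G vs Proposal H: Proposal H wins 3–2.
  Proposal C vs Proposal H: Proposal C wins 5–0.
Copeland scores (wins − losses):
  Proposal G: 0 − 2 = -2
  Proposal C: 2 − 0 = 2
  Proposal H: 1 − 1 = 0
Proposal C has the best Copeland score.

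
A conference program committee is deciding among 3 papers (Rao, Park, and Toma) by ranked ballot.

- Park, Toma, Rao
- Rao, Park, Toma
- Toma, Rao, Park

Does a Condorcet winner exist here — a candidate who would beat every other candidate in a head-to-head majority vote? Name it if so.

Head-to-head results (3 voters total):
Rao vs Park: Rao wins 2–1.
Rao vs Toma: Toma wins 2–1.
Park vs Toma: Park wins 2–1.
No candidate beats all others: Rao beats Park beats Toma beats Rao, a majority cycle.

None — there is no Condorcet winner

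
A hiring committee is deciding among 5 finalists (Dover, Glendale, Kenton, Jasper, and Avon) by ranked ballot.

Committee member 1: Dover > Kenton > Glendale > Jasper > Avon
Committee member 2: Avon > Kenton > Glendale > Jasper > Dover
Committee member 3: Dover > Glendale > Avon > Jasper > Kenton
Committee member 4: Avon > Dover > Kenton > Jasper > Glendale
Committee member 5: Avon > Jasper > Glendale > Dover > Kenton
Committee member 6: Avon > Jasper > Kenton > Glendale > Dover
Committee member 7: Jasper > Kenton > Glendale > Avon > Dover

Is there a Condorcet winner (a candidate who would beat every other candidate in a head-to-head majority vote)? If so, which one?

Head-to-head results (7 voters total):
Dover vs Glendale: Glendale wins 4–3.
Dover vs Kenton: Dover wins 4–3.
Dover vs Jasper: Jasper wins 4–3.
Dover vs Avon: Avon wins 5–2.
Glendale vs Kenton: Kenton wins 5–2.
Glendale vs Jasper: Jasper wins 4–3.
Glendale vs Avon: Avon wins 4–3.
Kenton vs Jasper: Jasper wins 4–3.
Kenton vs Avon: Avon wins 5–2.
Jasper vs Avon: Avon wins 5–2.
Avon beats each rival — Dover (5–2), Glendale (4–3), Kenton (5–2), Jasper (5–2) — so Avon is the Condorcet winner.

Avon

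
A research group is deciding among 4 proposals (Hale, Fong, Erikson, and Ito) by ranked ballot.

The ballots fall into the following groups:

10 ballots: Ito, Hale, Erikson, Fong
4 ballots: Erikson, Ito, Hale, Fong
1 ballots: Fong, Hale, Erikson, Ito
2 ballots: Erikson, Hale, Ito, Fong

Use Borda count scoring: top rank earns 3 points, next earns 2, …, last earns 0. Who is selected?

Borda scores:
  Hale: 10·2 + 4·1 + 2 + 2·2 = 30
  Fong: 10·0 + 4·0 + 3 + 2·0 = 3
  Erikson: 10·1 + 4·3 + 1 + 2·3 = 29
  Ito: 10·3 + 4·2 + 0 + 2·1 = 40
Ito has the highest total.

Ito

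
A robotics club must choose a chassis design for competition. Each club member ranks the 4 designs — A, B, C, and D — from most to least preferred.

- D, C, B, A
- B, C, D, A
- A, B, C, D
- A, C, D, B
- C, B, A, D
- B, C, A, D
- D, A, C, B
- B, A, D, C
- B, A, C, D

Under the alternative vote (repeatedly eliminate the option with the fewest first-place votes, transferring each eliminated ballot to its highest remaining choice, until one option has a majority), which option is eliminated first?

C

Round 1: B 4, A 2, D 2, C 1. C has the fewest and is eliminated.
Round 2: B 5, A 2, D 2. B has a majority.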